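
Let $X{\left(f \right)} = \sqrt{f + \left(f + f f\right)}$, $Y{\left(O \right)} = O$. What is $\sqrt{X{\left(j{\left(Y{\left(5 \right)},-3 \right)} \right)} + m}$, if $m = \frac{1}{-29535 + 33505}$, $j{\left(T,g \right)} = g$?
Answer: $\frac{\sqrt{3970 + 15760900 \sqrt{3}}}{3970} \approx 1.3162$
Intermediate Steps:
$X{\left(f \right)} = \sqrt{f^{2} + 2 f}$ ($X{\left(f \right)} = \sqrt{f + \left(f + f^{2}\right)} = \sqrt{f^{2} + 2 f}$)
$m = \frac{1}{3970} \approx 0.00025189$
$\sqrt{X{\left(j{\left(Y{\left(5 \right)},-3 \right)} \right)} + m} = \sqrt{\sqrt{- 3 \left(2 - 3\right)} + \frac{1}{3970}} = \sqrt{\sqrt{\left(-3\right) \left(-1\right)} + \frac{1}{3970}} = \sqrt{\sqrt{3} + \frac{1}{3970}} = \sqrt{\frac{1}{3970} + \sqrt{3}}$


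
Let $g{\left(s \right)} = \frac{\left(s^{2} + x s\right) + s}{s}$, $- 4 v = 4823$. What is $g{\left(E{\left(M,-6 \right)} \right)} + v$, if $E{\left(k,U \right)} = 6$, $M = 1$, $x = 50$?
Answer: $- \frac{4595}{4} \approx -1148.8$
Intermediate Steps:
$v = - \frac{4823}{4}$ ($v = \left(- \frac{1}{4}\right) 4823 = - \frac{4823}{4} \approx -1205.8$)
$g{\left(s \right)} = \frac{s^{2} + 51 s}{s}$ ($g{\left(s \right)} = \frac{\left(s^{2} + 50 s\right) + s}{s} = \frac{s^{2} + 51 s}{s}$)
$g{\left(E{\left(M,-6 \right)} \right)} + v = \left(51 + 6\right) - \frac{4823}{4} = 57 - \frac{4823}{4} = - \frac{4595}{4}$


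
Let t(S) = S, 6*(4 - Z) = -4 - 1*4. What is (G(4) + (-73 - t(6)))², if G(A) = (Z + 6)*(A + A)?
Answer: 1225/9 ≈ 136.11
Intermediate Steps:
Z = 16/3 (Z = 4 - (-4 - 1*4)/6 = 4 - (-4 - 4)/6 = 4 - ⅙*(-8) = 4 + 4/3 = 16/3 ≈ 5.3333)
G(A) = 68*A/3 (G(A) = (16/3 + 6)*(A + A) = 34*(2*A)/3 = 68*A/3)
(G(4) + (-73 - t(6)))² = ((68/3)*4 + (-73 - 1*6))² = (272/3 + (-73 - 6))² = (272/3 - 79)² = (35/3)² = 1225/9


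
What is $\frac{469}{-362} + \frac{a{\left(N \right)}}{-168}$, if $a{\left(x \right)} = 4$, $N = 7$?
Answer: $- \frac{5015}{3801} \approx -1.3194$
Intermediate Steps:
$\frac{469}{-362} + \frac{a{\left(N \right)}}{-168} = \frac{469}{-362} + \frac{4}{-168} = 469 \left(- \frac{1}{362}\right) + 4 \left(- \frac{1}{168}\right) = - \frac{469}{362} - \frac{1}{42} = - \frac{5015}{3801}$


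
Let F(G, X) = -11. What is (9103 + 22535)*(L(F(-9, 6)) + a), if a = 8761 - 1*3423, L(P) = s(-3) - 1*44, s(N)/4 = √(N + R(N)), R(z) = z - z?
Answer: 167491572 + 126552*I*√3 ≈ 1.6749e+8 + 2.1919e+5*I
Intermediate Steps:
R(z) = 0
s(N) = 4*√N (s(N) = 4*√(N + 0) = 4*√N)
L(P) = -44 + 4*I*√3 (L(P) = 4*√(-3) - 1*44 = 4*(I*√3) - 44 = 4*I*√3 - 44 = -44 + 4*I*√3)
a = 5338 (a = 8761 - 3423 = 5338)
(9103 + 22535)*(L(F(-9, 6)) + a) = (9103 + 22535)*((-44 + 4*I*√3) + 5338) = 31638*(5294 + 4*I*√3) = 167491572 + 126552*I*√3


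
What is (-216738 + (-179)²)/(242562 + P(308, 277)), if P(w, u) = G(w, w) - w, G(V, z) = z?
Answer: -184697/242562 ≈ -0.76144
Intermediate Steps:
P(w, u) = 0 (P(w, u) = w - w = 0)
(-216738 + (-179)²)/(242562 + P(308, 277)) = (-216738 + (-179)²)/(242562 + 0) = (-216738 + 32041)/242562 = -184697*1/242562 = -184697/242562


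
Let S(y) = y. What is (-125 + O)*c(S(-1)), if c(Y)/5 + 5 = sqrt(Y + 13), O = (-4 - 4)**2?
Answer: 1525 - 610*sqrt(3) ≈ 468.45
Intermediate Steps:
O = 64 (O = (-8)**2 = 64)
c(Y) = -25 + 5*sqrt(13 + Y) (c(Y) = -25 + 5*sqrt(Y + 13) = -25 + 5*sqrt(13 + Y))
(-125 + O)*c(S(-1)) = (-125 + 64)*(-25 + 5*sqrt(13 - 1)) = -61*(-25 + 5*sqrt(12)) = -61*(-25 + 5*(2*sqrt(3))) = -61*(-25 + 10*sqrt(3)) = 1525 - 610*sqrt(3)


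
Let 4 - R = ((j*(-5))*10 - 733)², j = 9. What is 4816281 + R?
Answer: 3416796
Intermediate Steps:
R = -1399485 (R = 4 - ((9*(-5))*10 - 733)² = 4 - (-45*10 - 733)² = 4 - (-450 - 733)² = 4 - 1*(-1183)² = 4 - 1*1399489 = 4 - 1399489 = -1399485)
4816281 + R = 4816281 - 1399485 = 3416796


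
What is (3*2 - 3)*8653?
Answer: 25959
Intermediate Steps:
(3*2 - 3)*8653 = (6 - 3)*8653 = 3*8653 = 25959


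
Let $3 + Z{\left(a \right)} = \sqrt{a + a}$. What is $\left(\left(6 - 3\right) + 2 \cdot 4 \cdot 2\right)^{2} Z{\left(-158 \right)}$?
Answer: $-1083 + 722 i \sqrt{79} \approx -1083.0 + 6417.3 i$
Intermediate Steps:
$Z{\left(a \right)} = -3 + \sqrt{2} \sqrt{a}$ ($Z{\left(a \right)} = -3 + \sqrt{a + a} = -3 + \sqrt{2 a} = -3 + \sqrt{2} \sqrt{a}$)
$\left(\left(6 - 3\right) + 2 \cdot 4 \cdot 2\right)^{2} Z{\left(-158 \right)} = \left(\left(6 - 3\right) + 2 \cdot 4 \cdot 2\right)^{2} \left(-3 + \sqrt{2} \sqrt{-158}\right) = \left(3 + 8 \cdot 2\right)^{2} \left(-3 + \sqrt{2} i \sqrt{158}\right) = \left(3 + 16\right)^{2} \left(-3 + 2 i \sqrt{79}\right) = 19^{2} \left(-3 + 2 i \sqrt{79}\right) = 361 \left(-3 + 2 i \sqrt{79}\right) = -1083 + 722 i \sqrt{79}$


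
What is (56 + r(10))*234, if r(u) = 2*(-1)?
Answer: 12636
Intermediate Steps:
r(u) = -2
(56 + r(10))*234 = (56 - 2)*234 = 54*234 = 12636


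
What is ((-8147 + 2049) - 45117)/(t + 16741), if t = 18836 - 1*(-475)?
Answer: -51215/36052 ≈ -1.4206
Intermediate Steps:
t = 19311 (t = 18836 + 475 = 19311)
((-8147 + 2049) - 45117)/(t + 16741) = ((-8147 + 2049) - 45117)/(19311 + 16741) = (-6098 - 45117)/36052 = -51215*1/36052 = -51215/36052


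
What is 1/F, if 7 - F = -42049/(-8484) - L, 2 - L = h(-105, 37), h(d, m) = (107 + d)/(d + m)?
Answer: 20604/83923 ≈ 0.24551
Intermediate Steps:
h(d, m) = (107 + d)/(d + m)
L = 69/34 (L = 2 - (107 - 105)/(-105 + 37) = 2 - 2/(-68) = 2 - (-1)*2/68 = 2 - 1*(-1/34) = 2 + 1/34 = 69/34 ≈ 2.0294)
F = 83923/20604 (F = 7 - (-42049/(-8484) - 1*69/34) = 7 - (-42049*(-1/8484) - 69/34) = 7 - (6007/1212 - 69/34) = 7 - 1*60305/20604 = 7 - 60305/20604 = 83923/20604 ≈ 4.0731)
1/F = 1/(83923/20604) = 20604/83923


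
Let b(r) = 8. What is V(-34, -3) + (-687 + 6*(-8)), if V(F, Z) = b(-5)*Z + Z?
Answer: -762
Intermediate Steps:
V(F, Z) = 9*Z (V(F, Z) = 8*Z + Z = 9*Z)
V(-34, -3) + (-687 + 6*(-8)) = 9*(-3) + (-687 + 6*(-8)) = -27 + (-687 - 48) = -27 - 735 = -762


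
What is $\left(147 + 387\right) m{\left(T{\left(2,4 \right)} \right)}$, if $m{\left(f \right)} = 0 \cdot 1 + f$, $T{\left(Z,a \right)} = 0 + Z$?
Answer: $1068$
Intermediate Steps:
$T{\left(Z,a \right)} = Z$
$m{\left(f \right)} = f$ ($m{\left(f \right)} = 0 + f = f$)
$\left(147 + 387\right) m{\left(T{\left(2,4 \right)} \right)} = \left(147 + 387\right) 2 = 534 \cdot 2 = 1068$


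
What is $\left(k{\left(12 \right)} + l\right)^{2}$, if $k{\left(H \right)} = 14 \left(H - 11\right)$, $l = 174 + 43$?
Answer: $53361$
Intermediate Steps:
$l = 217$
$k{\left(H \right)} = -154 + 14 H$ ($k{\left(H \right)} = 14 \left(-11 + H\right) = -154 + 14 H$)
$\left(k{\left(12 \right)} + l\right)^{2} = \left(\left(-154 + 14 \cdot 12\right) + 217\right)^{2} = \left(\left(-154 + 168\right) + 217\right)^{2} = \left(14 + 217\right)^{2} = 231^{2} = 53361$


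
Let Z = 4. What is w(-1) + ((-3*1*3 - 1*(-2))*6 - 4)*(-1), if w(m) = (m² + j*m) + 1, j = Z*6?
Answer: 24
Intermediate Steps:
j = 24 (j = 4*6 = 24)
w(m) = 1 + m² + 24*m (w(m) = (m² + 24*m) + 1 = 1 + m² + 24*m)
w(-1) + ((-3*1*3 - 1*(-2))*6 - 4)*(-1) = (1 + (-1)² + 24*(-1)) + ((-3*1*3 - 1*(-2))*6 - 4)*(-1) = (1 + 1 - 24) + ((-3*3 + 2)*6 - 4)*(-1) = -22 + ((-9 + 2)*6 - 4)*(-1) = -22 + (-7*6 - 4)*(-1) = -22 + (-42 - 4)*(-1) = -22 - 46*(-1) = -22 + 46 = 24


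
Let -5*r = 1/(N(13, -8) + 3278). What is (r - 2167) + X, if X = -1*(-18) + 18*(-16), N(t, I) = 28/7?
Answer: -39991171/16410 ≈ -2437.0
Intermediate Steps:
N(t, I) = 4 (N(t, I) = 28*(⅐) = 4)
X = -270 (X = 18 - 288 = -270)
r = -1/16410 (r = -1/(5*(4 + 3278)) = -⅕/3282 = -⅕*1/3282 = -1/16410 ≈ -6.0938e-5)
(r - 2167) + X = (-1/16410 - 2167) - 270 = -35560471/16410 - 270 = -39991171/16410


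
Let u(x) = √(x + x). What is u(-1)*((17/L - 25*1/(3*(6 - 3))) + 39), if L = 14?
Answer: 4717*I*√2/126 ≈ 52.943*I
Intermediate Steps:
u(x) = √2*√x (u(x) = √(2*x) = √2*√x)
u(-1)*((17/L - 25*1/(3*(6 - 3))) + 39) = (√2*√(-1))*((17/14 - 25*1/(3*(6 - 3))) + 39) = (√2*I)*((17*(1/14) - 25/(3*3)) + 39) = (I*√2)*((17/14 - 25/9) + 39) = (I*√2)*(-197/126 + 39) = (I*√2)*(4717/126) = 4717*I*√2/126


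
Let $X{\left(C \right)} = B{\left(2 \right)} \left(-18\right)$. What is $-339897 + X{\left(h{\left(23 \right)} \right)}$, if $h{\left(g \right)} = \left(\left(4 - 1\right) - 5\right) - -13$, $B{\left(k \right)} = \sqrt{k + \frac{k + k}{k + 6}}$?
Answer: $-339897 - 9 \sqrt{10} \approx -3.3993 \cdot 10^{5}$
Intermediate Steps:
$B{\left(k \right)} = \sqrt{k + \frac{2 k}{6 + k}}$
$h{\left(g \right)} = 11$ ($h{\left(g \right)} = \left(3 - 5\right) + 13 = -2 + 13 = 11$)
$X{\left(C \right)} = - 9 \sqrt{10}$ ($X{\left(C \right)} = \sqrt{\frac{2 \left(8 + 2\right)}{6 + 2}} \left(-18\right) = \sqrt{2 \cdot \frac{1}{8} \cdot 10} \left(-18\right) = \sqrt{\frac{5}{2}} \left(-18\right) = \frac{\sqrt{10}}{2} \left(-18\right) = - 9 \sqrt{10}$)
$-339897 + X{\left(h{\left(23 \right)} \right)} = -339897 - 9 \sqrt{10}$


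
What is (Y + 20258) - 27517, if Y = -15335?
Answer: -22594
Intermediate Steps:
(Y + 20258) - 27517 = (-15335 + 20258) - 27517 = 4923 - 27517 = -22594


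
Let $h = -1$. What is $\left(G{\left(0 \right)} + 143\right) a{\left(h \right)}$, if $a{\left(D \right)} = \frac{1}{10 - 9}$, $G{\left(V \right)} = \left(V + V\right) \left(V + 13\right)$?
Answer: $143$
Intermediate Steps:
$G{\left(V \right)} = 2 V \left(13 + V\right)$
$a{\left(D \right)} = 1$ ($a{\left(D \right)} = 1^{-1} = 1$)
$\left(G{\left(0 \right)} + 143\right) a{\left(h \right)} = \left(2 \cdot 0 \left(13 + 0\right) + 143\right) 1 = \left(2 \cdot 0 \cdot 13 + 143\right) 1 = \left(0 + 143\right) 1 = 143 \cdot 1 = 143$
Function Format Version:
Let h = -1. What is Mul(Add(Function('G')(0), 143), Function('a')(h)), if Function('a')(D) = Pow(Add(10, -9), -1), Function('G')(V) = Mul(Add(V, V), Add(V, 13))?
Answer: 143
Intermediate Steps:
Function('G')(V) = Mul(2, V, Add(13, V)) (Function('G')(V) = Mul(Mul(2, V), Add(13, V)) = Mul(2, V, Add(13, V)))
Function('a')(D) = 1 (Function('a')(D) = Pow(1, -1) = 1)
Mul(Add(Function('G')(0), 143), Function('a')(h)) = Mul(Add(Mul(2, 0, Add(13, 0)), 143), 1) = Mul(Add(Mul(2, 0, 13), 143), 1) = Mul(Add(0, 143), 1) = Mul(143, 1) = 143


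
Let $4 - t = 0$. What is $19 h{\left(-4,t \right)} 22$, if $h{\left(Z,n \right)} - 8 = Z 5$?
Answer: $-5016$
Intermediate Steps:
$t = 4$ ($t = 4 - 0 = 4 + 0 = 4$)
$h{\left(Z,n \right)} = 8 + 5 Z$ ($h{\left(Z,n \right)} = 8 + Z 5 = 8 + 5 Z$)
$19 h{\left(-4,t \right)} 22 = 19 \left(8 + 5 \left(-4\right)\right) 22 = 19 \left(8 - 20\right) 22 = 19 \left(-12\right) 22 = \left(-228\right) 22 = -5016$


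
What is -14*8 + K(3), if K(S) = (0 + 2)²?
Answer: -108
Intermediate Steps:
K(S) = 4 (K(S) = 2² = 4)
-14*8 + K(3) = -14*8 + 4 = -112 + 4 = -108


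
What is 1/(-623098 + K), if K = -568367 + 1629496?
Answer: 1/438031 ≈ 2.2829e-6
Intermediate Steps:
K = 1061129
1/(-623098 + K) = 1/(-623098 + 1061129) = 1/438031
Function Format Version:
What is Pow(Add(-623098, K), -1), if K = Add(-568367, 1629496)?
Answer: Rational(1, 438031) ≈ 2.2829e-6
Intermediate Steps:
K = 1061129
Pow(Add(-623098, K), -1) = Pow(Add(-623098, 1061129), -1) = Pow(438031, -1) = Rational(1, 438031)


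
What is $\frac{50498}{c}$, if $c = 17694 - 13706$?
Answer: $\frac{25249}{1994} \approx 12.662$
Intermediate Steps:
$c = 3988$ ($c = 17694 - 13706 = 3988$)
$\frac{50498}{c} = \frac{50498}{3988} = 50498 \cdot \frac{1}{3988} = \frac{25249}{1994}$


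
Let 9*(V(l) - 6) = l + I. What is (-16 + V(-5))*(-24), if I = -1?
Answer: 256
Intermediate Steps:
V(l) = 53/9 + l/9 (V(l) = 6 + (l - 1)/9 = 6 + (-1 + l)/9 = 6 + (-⅑ + l/9) = 53/9 + l/9)
(-16 + V(-5))*(-24) = (-16 + (53/9 + (⅑)*(-5)))*(-24) = (-16 + (53/9 - 5/9))*(-24) = (-16 + 16/3)*(-24) = -32/3*(-24) = 256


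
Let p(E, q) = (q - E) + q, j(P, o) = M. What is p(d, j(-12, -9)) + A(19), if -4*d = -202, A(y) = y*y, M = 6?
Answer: 645/2 ≈ 322.50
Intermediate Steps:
j(P, o) = 6
A(y) = y**2
d = 101/2 (d = -1/4*(-202) = 101/2 ≈ 50.500)
p(E, q) = -E + 2*q
p(d, j(-12, -9)) + A(19) = (-1*101/2 + 2*6) + 19**2 = (-101/2 + 12) + 361 = -77/2 + 361 = 645/2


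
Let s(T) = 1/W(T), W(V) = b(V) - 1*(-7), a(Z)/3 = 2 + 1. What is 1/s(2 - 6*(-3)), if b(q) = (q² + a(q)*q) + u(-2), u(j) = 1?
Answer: 588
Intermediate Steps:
a(Z) = 9 (a(Z) = 3*(2 + 1) = 3*3 = 9)
b(q) = 1 + q² + 9*q (b(q) = (q² + 9*q) + 1 = 1 + q² + 9*q)
W(V) = 8 + V² + 9*V (W(V) = (1 + V² + 9*V) - 1*(-7) = (1 + V² + 9*V) + 7 = 8 + V² + 9*V)
s(T) = 1/(8 + T² + 9*T)
1/s(2 - 6*(-3)) = 1/(1/(8 + (2 - 6*(-3))² + 9*(2 - 6*(-3)))) = 1/(1/(8 + (2 + 18)² + 9*(2 + 18))) = 1/(1/(8 + 20² + 9*20)) = 1/(1/(8 + 400 + 180)) = 1/(1/588) = 588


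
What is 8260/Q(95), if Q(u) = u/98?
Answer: 161896/19 ≈ 8520.8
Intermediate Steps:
Q(u) = u/98 (Q(u) = u*(1/98) = u/98)
8260/Q(95) = 8260/(((1/98)*95)) = 8260/(95/98) = 8260*(98/95) = 161896/19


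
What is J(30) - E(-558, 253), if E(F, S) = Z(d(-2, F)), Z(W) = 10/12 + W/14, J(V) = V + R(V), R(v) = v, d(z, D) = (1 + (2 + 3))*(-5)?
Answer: 2575/42 ≈ 61.310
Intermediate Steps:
d(z, D) = -30 (d(z, D) = (1 + 5)*(-5) = 6*(-5) = -30)
J(V) = 2*V (J(V) = V + V = 2*V)
Z(W) = ⅚ + W/14 (Z(W) = 10*(1/12) + W*(1/14) = ⅚ + W/14)
E(F, S) = -55/42 (E(F, S) = ⅚ + (1/14)*(-30) = ⅚ - 15/7 = -55/42)
J(30) - E(-558, 253) = 2*30 - 1*(-55/42) = 60 + 55/42 = 2575/42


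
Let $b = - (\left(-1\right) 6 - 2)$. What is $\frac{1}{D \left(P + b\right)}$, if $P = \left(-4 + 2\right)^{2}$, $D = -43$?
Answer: $- \frac{1}{516} \approx -0.001938$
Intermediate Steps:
$P = 4$ ($P = \left(-2\right)^{2} = 4$)
$b = 8$ ($b = - (-6 - 2) = \left(-1\right) \left(-8\right) = 8$)
$\frac{1}{D \left(P + b\right)} = \frac{1}{\left(-43\right) \left(4 + 8\right)} = \frac{1}{\left(-43\right) 12} = \frac{1}{-516} = - \frac{1}{516}$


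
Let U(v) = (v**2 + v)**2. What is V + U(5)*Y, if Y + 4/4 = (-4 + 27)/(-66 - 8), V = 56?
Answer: -41578/37 ≈ -1123.7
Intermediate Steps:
Y = -97/74 (Y = -1 + (-4 + 27)/(-66 - 8) = -1 + 23/(-74) = -1 + 23*(-1/74) = -1 - 23/74 = -97/74 ≈ -1.3108)
U(v) = (v + v**2)**2
V + U(5)*Y = 56 + (5**2*(1 + 5)**2)*(-97/74) = 56 + (25*6**2)*(-97/74) = 56 + (25*36)*(-97/74) = 56 + 900*(-97/74) = 56 - 43650/37 = -41578/37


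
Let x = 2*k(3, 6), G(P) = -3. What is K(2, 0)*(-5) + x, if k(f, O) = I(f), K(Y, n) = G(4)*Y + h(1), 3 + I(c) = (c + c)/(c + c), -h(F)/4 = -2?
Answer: -14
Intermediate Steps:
h(F) = 8 (h(F) = -4*(-2) = 8)
I(c) = -2 (I(c) = -3 + (c + c)/(c + c) = -3 + (2*c)/((2*c)) = -3 + (2*c)*(1/(2*c)) = -3 + 1 = -2)
K(Y, n) = 8 - 3*Y (K(Y, n) = -3*Y + 8 = 8 - 3*Y)
k(f, O) = -2
x = -4 (x = 2*(-2) = -4)
K(2, 0)*(-5) + x = (8 - 3*2)*(-5) - 4 = (8 - 6)*(-5) - 4 = 2*(-5) - 4 = -10 - 4 = -14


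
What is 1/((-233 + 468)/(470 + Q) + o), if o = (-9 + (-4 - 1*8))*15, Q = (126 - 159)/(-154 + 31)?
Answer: -19281/6063880 ≈ -0.0031796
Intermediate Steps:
Q = 11/41 (Q = -33/(-123) = -33*(-1/123) = 11/41 ≈ 0.26829)
o = -315 (o = (-9 + (-4 - 8))*15 = (-9 - 12)*15 = -21*15 = -315)
1/((-233 + 468)/(470 + Q) + o) = 1/((-233 + 468)/(470 + 11/41) - 315) = 1/(235/(19281/41) - 315) = 1/(235*(41/19281) - 315) = 1/(9635/19281 - 315) = 1/(-6063880/19281) = -19281/6063880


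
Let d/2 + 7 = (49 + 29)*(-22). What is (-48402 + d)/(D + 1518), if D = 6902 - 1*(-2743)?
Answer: -51848/11163 ≈ -4.6446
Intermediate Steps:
d = -3446 (d = -14 + 2*((49 + 29)*(-22)) = -14 + 2*(78*(-22)) = -14 + 2*(-1716) = -14 - 3432 = -3446)
D = 9645 (D = 6902 + 2743 = 9645)
(-48402 + d)/(D + 1518) = (-48402 - 3446)/(9645 + 1518) = -51848/11163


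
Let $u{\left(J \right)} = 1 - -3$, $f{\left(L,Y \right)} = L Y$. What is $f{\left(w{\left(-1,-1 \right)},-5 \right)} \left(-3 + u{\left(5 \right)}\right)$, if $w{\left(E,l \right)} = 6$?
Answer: $-30$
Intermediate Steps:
$u{\left(J \right)} = 4$ ($u{\left(J \right)} = 1 + 3 = 4$)
$f{\left(w{\left(-1,-1 \right)},-5 \right)} \left(-3 + u{\left(5 \right)}\right) = 6 \left(-5\right) \left(-3 + 4\right) = \left(-30\right) 1 = -30$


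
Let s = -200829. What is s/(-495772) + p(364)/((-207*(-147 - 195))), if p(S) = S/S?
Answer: 7108991999/17548841484 ≈ 0.40510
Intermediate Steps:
p(S) = 1
s/(-495772) + p(364)/((-207*(-147 - 195))) = -200829/(-495772) + 1/(-207*(-147 - 195)) = -200829*(-1/495772) + 1/(-207*(-342)) = 200829/495772 + 1/70794 = 7108991999/17548841484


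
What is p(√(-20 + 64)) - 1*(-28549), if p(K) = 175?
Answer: 28724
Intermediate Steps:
p(√(-20 + 64)) - 1*(-28549) = 175 - 1*(-28549) = 175 + 28549 = 28724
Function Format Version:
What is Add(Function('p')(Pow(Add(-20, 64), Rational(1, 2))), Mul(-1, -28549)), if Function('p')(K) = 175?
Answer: 28724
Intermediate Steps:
Add(Function('p')(Pow(Add(-20, 64), Rational(1, 2))), Mul(-1, -28549)) = Add(175, Mul(-1, -28549)) = Add(175, 28549) = 28724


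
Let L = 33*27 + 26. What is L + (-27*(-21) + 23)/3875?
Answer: 710793/775 ≈ 917.15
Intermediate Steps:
L = 917 (L = 891 + 26 = 917)
L + (-27*(-21) + 23)/3875 = 917 + (-27*(-21) + 23)/3875 = 917 + (567 + 23)*(1/3875) = 917 + 590*(1/3875) = 917 + 118/775 = 710793/775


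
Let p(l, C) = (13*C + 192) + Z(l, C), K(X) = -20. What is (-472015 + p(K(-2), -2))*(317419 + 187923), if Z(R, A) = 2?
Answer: -238444106674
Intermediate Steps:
p(l, C) = 194 + 13*C (p(l, C) = (13*C + 192) + 2 = (192 + 13*C) + 2 = 194 + 13*C)
(-472015 + p(K(-2), -2))*(317419 + 187923) = (-472015 + (194 + 13*(-2)))*(317419 + 187923) = (-472015 + (194 - 26))*505342 = (-472015 + 168)*505342 = -471847*505342 = -238444106674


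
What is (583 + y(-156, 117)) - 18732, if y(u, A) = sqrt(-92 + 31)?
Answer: -18149 + I*sqrt(61) ≈ -18149.0 + 7.8102*I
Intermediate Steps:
y(u, A) = I*sqrt(61) (y(u, A) = sqrt(-61) = I*sqrt(61))
(583 + y(-156, 117)) - 18732 = (583 + I*sqrt(61)) - 18732 = -18149 + I*sqrt(61)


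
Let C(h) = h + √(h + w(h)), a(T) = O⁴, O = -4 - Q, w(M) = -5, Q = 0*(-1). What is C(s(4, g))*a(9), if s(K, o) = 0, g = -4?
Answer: 256*I*√5 ≈ 572.43*I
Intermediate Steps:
Q = 0
O = -4 (O = -4 - 1*0 = -4 + 0 = -4)
a(T) = 256 (a(T) = (-4)⁴ = 256)
C(h) = h + √(-5 + h) (C(h) = h + √(h - 5) = h + √(-5 + h))
C(s(4, g))*a(9) = (0 + √(-5 + 0))*256 = (0 + √(-5))*256 = (0 + I*√5)*256 = (I*√5)*256 = 256*I*√5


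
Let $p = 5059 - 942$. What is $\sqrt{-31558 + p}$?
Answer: $3 i \sqrt{3049} \approx 165.65 i$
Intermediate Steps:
$p = 4117$
$\sqrt{-31558 + p} = \sqrt{-31558 + 4117} = \sqrt{-27441} = 3 i \sqrt{3049}$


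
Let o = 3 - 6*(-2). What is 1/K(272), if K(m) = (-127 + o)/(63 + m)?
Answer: -335/112 ≈ -2.9911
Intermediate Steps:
o = 15 (o = 3 + 12 = 15)
K(m) = -112/(63 + m) (K(m) = (-127 + 15)/(63 + m) = -112/(63 + m))
1/K(272) = 1/(-112/(63 + 272)) = 1/(-112/335) = -335/112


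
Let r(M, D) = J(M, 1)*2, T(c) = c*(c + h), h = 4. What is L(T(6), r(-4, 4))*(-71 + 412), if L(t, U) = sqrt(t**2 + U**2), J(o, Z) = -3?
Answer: 2046*sqrt(101) ≈ 20562.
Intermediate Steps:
T(c) = c*(4 + c) (T(c) = c*(c + 4) = c*(4 + c))
r(M, D) = -6 (r(M, D) = -3*2 = -6)
L(t, U) = sqrt(U**2 + t**2)
L(T(6), r(-4, 4))*(-71 + 412) = sqrt((-6)**2 + (6*(4 + 6))**2)*(-71 + 412) = sqrt(36 + (6*10)**2)*341 = sqrt(36 + 60**2)*341 = sqrt(36 + 3600)*341 = sqrt(3636)*341 = (6*sqrt(101))*341 = 2046*sqrt(101)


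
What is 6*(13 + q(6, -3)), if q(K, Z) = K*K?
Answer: 294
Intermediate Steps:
q(K, Z) = K**2
6*(13 + q(6, -3)) = 6*(13 + 6**2) = 6*(13 + 36) = 6*49 = 294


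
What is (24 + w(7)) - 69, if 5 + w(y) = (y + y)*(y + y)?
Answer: 146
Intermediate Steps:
w(y) = -5 + 4*y² (w(y) = -5 + (y + y)*(y + y) = -5 + (2*y)*(2*y) = -5 + 4*y²)
(24 + w(7)) - 69 = (24 + (-5 + 4*7²)) - 69 = (24 + (-5 + 4*49)) - 69 = (24 + (-5 + 196)) - 69 = (24 + 191) - 69 = 215 - 69 = 146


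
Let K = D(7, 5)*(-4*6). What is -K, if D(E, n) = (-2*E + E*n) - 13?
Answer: 192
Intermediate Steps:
D(E, n) = -13 - 2*E + E*n
K = -192 (K = (-13 - 2*7 + 7*5)*(-4*6) = (-13 - 14 + 35)*(-24) = 8*(-24) = -192)
-K = -1*(-192) = 192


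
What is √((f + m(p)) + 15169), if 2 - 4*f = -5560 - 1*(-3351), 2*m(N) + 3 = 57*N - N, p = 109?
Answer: √75089/2 ≈ 137.01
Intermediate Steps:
m(N) = -3/2 + 28*N (m(N) = -3/2 + (57*N - N)/2 = -3/2 + (56*N)/2 = -3/2 + 28*N)
f = 2211/4 (f = ½ - (-5560 - 1*(-3351))/4 = ½ - (-5560 + 3351)/4 = ½ - ¼*(-2209) = ½ + 2209/4 = 2211/4 ≈ 552.75)
√((f + m(p)) + 15169) = √((2211/4 + (-3/2 + 28*109)) + 15169) = √((2211/4 + (-3/2 + 3052)) + 15169) = √((2211/4 + 6101/2) + 15169) = √(14413/4 + 15169) = √(75089/4) = √75089/2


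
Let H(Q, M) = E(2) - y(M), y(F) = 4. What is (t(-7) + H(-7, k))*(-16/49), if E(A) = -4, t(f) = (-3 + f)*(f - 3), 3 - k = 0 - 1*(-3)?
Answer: -1472/49 ≈ -30.041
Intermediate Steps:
k = 0 (k = 3 - (0 - 1*(-3)) = 3 - (0 + 3) = 3 - 1*3 = 3 - 3 = 0)
t(f) = (-3 + f)² (t(f) = (-3 + f)*(-3 + f) = (-3 + f)²)
H(Q, M) = -8 (H(Q, M) = -4 - 1*4 = -4 - 4 = -8)
(t(-7) + H(-7, k))*(-16/49) = ((-3 - 7)² - 8)*(-16/49) = ((-10)² - 8)*(-16*1/49) = (100 - 8)*(-16/49) = 92*(-16/49) = -1472/49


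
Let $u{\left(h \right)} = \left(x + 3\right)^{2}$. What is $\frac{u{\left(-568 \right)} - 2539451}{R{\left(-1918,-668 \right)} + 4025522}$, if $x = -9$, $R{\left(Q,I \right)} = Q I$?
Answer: $- \frac{2539415}{5306746} \approx -0.47853$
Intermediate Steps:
$R{\left(Q,I \right)} = I Q$
$u{\left(h \right)} = 36$ ($u{\left(h \right)} = \left(-9 + 3\right)^{2} = \left(-6\right)^{2} = 36$)
$\frac{u{\left(-568 \right)} - 2539451}{R{\left(-1918,-668 \right)} + 4025522} = \frac{36 - 2539451}{\left(-668\right) \left(-1918\right) + 4025522} = - \frac{2539415}{1281224 + 4025522} = - \frac{2539415}{5306746}$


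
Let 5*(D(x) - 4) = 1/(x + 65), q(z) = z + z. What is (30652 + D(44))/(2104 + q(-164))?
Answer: 16707521/967920 ≈ 17.261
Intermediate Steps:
q(z) = 2*z
D(x) = 4 + 1/(5*(65 + x)) (D(x) = 4 + 1/(5*(x + 65)) = 4 + 1/(5*(65 + x)))
(30652 + D(44))/(2104 + q(-164)) = (30652 + (1301 + 20*44)/(5*(65 + 44)))/(2104 + 2*(-164)) = (30652 + (⅕)*(1301 + 880)/109)/(2104 - 328) = (30652 + (⅕)*(1/109)*2181)/1776 = (30652 + 2181/545)*(1/1776) = (16707521/545)*(1/1776) = 16707521/967920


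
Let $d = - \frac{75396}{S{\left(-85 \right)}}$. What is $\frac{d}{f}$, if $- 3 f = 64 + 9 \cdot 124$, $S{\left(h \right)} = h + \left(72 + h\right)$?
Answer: $- \frac{56547}{28910} \approx -1.956$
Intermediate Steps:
$S{\left(h \right)} = 72 + 2 h$
$d = \frac{37698}{49}$ ($d = - \frac{75396}{72 + 2 \left(-85\right)} = - \frac{75396}{72 - 170} = - \frac{75396}{-98} = \left(-75396\right) \left(- \frac{1}{98}\right) = \frac{37698}{49} \approx 769.35$)
$f = - \frac{1180}{3}$ ($f = - \frac{64 + 9 \cdot 124}{3} = - \frac{64 + 1116}{3} = \left(- \frac{1}{3}\right) 1180 = - \frac{1180}{3} \approx -393.33$)
$\frac{d}{f} = \frac{37698}{49 \left(- \frac{1180}{3}\right)} = \frac{37698}{49} \left(- \frac{3}{1180}\right) = - \frac{56547}{28910}$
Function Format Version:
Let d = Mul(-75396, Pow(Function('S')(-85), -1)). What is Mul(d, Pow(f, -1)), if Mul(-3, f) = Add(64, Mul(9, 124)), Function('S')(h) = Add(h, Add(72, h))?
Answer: Rational(-56547, 28910) ≈ -1.9560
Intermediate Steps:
Function('S')(h) = Add(72, Mul(2, h))
d = Rational(37698, 49) (d = Mul(-75396, Pow(Add(72, Mul(2, -85)), -1)) = Mul(-75396, Pow(Add(72, -170), -1)) = Mul(-75396, Pow(-98, -1)) = Mul(-75396, Rational(-1, 98)) = Rational(37698, 49) ≈ 769.35)
f = Rational(-1180, 3) (f = Mul(Rational(-1, 3), Add(64, Mul(9, 124))) = Mul(Rational(-1, 3), Add(64, 1116)) = Mul(Rational(-1, 3), 1180) = Rational(-1180, 3) ≈ -393.33)
Mul(d, Pow(f, -1)) = Mul(Rational(37698, 49), Pow(Rational(-1180, 3), -1)) = Mul(Rational(37698, 49), Rational(-3, 1180)) = Rational(-56547, 28910)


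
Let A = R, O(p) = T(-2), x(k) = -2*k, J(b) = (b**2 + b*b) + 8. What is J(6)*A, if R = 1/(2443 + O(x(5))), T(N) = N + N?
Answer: 80/2439 ≈ 0.032800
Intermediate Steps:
J(b) = 8 + 2*b**2 (J(b) = (b**2 + b**2) + 8 = 2*b**2 + 8 = 8 + 2*b**2)
T(N) = 2*N
O(p) = -4 (O(p) = 2*(-2) = -4)
R = 1/2439 (R = 1/(2443 - 4) = 1/2439 ≈ 0.00041000)
A = 1/2439 ≈ 0.00041000
J(6)*A = (8 + 2*6**2)*(1/2439) = (8 + 2*36)*(1/2439) = (8 + 72)*(1/2439) = 80*(1/2439) = 80/2439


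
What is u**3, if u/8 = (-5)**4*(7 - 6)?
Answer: 125000000000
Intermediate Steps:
u = 5000 (u = 8*((-5)**4*(7 - 6)) = 8*(625*1) = 8*625 = 5000)
u**3 = 5000**3 = 125000000000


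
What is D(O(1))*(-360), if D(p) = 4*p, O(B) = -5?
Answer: 7200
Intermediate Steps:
D(O(1))*(-360) = (4*(-5))*(-360) = -20*(-360) = 7200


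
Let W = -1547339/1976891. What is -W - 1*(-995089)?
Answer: 1967184035638/1976891 ≈ 9.9509e+5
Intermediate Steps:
W = -1547339/1976891 (W = -1547339*1/1976891 = -1547339/1976891 ≈ -0.78271)
-W - 1*(-995089) = -1*(-1547339/1976891) - 1*(-995089) = 1547339/1976891 + 995089 = 1967184035638/1976891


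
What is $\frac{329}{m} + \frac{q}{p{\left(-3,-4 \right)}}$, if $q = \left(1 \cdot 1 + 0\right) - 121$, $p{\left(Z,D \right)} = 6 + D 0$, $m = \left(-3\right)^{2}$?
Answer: $\frac{149}{9} \approx 16.556$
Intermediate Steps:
$m = 9$
$p{\left(Z,D \right)} = 6$ ($p{\left(Z,D \right)} = 6 + 0 = 6$)
$q = -120$ ($q = \left(1 + 0\right) - 121 = 1 - 121 = -120$)
$\frac{329}{m} + \frac{q}{p{\left(-3,-4 \right)}} = \frac{329}{9} - \frac{120}{6} = 329 \cdot \frac{1}{9} - 20 = \frac{329}{9} - 20 = \frac{149}{9}$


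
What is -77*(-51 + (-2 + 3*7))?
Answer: 2464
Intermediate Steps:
-77*(-51 + (-2 + 3*7)) = -77*(-51 + (-2 + 21)) = -77*(-51 + 19) = -77*(-32) = 2464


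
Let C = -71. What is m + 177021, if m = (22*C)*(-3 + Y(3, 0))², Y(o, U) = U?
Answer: 162963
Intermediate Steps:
m = -14058 (m = (22*(-71))*(-3 + 0)² = -1562*(-3)² = -1562*9 = -14058)
m + 177021 = -14058 + 177021 = 162963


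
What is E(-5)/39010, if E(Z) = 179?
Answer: 179/39010 ≈ 0.0045886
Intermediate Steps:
E(-5)/39010 = 179/39010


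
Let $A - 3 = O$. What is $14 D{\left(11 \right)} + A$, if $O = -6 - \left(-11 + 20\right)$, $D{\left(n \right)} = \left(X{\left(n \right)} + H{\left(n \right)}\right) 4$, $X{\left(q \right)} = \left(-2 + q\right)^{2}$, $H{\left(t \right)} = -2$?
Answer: $4412$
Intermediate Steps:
$D{\left(n \right)} = -8 + 4 \left(-2 + n\right)^{2}$ ($D{\left(n \right)} = \left(\left(-2 + n\right)^{2} - 2\right) 4 = \left(-2 + \left(-2 + n\right)^{2}\right) 4 = -8 + 4 \left(-2 + n\right)^{2}$)
$O = -15$ ($O = -6 - 9 = -15$)
$A = -12$ ($A = 3 - 15 = -12$)
$14 D{\left(11 \right)} + A = 14 \left(-8 + 4 \left(-2 + 11\right)^{2}\right) - 12 = 14 \left(-8 + 4 \cdot 9^{2}\right) - 12 = 14 \left(-8 + 4 \cdot 81\right) - 12 = 14 \left(-8 + 324\right) - 12 = 14 \cdot 316 - 12 = 4424 - 12 = 4412$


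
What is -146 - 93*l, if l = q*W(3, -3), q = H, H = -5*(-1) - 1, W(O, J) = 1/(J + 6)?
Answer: -270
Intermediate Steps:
W(O, J) = 1/(6 + J)
H = 4 (H = 5 - 1 = 4)
q = 4
l = 4/3 (l = 4/(6 - 3) = 4/3 ≈ 1.3333)
-146 - 93*l = -146 - 93*4/3 = -146 - 124 = -270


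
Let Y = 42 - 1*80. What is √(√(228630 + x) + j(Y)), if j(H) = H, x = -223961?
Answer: √(-38 + √4669) ≈ 5.5073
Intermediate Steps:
Y = -38 (Y = 42 - 80 = -38)
√(√(228630 + x) + j(Y)) = √(√(228630 - 223961) - 38) = √(√4669 - 38) = √(-38 + √4669)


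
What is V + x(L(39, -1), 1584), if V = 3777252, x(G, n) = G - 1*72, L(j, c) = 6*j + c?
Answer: 3777413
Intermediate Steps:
L(j, c) = c + 6*j
x(G, n) = -72 + G (x(G, n) = G - 72 = -72 + G)
V + x(L(39, -1), 1584) = 3777252 + (-72 + (-1 + 6*39)) = 3777252 + (-72 + (-1 + 234)) = 3777252 + (-72 + 233) = 3777252 + 161 = 3777413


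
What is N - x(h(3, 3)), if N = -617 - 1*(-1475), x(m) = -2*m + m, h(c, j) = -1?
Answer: 857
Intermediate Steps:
x(m) = -m
N = 858 (N = -617 + 1475 = 858)
N - x(h(3, 3)) = 858 - (-1)*(-1) = 858 - 1*1 = 858 - 1 = 857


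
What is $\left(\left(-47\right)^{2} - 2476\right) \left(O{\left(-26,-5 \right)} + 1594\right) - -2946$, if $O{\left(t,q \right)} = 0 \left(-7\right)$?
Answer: $-422652$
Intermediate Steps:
$O{\left(t,q \right)} = 0$
$\left(\left(-47\right)^{2} - 2476\right) \left(O{\left(-26,-5 \right)} + 1594\right) - -2946 = \left(\left(-47\right)^{2} - 2476\right) \left(0 + 1594\right) - -2946 = \left(2209 - 2476\right) 1594 + 2946 = \left(-267\right) 1594 + 2946 = -425598 + 2946 = -422652$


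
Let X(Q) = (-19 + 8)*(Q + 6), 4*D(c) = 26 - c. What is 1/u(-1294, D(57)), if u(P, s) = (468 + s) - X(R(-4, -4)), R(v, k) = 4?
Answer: 4/2281 ≈ 0.0017536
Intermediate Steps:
D(c) = 13/2 - c/4 (D(c) = (26 - c)/4 = 13/2 - c/4)
X(Q) = -66 - 11*Q (X(Q) = -11*(6 + Q) = -66 - 11*Q)
u(P, s) = 578 + s (u(P, s) = (468 + s) - (-66 - 11*4) = (468 + s) - (-66 - 44) = (468 + s) - 1*(-110) = (468 + s) + 110 = 578 + s)
1/u(-1294, D(57)) = 1/(578 + (13/2 - ¼*57)) = 1/(578 + (13/2 - 57/4)) = 1/(578 - 31/4) = 1/(2281/4) = 4/2281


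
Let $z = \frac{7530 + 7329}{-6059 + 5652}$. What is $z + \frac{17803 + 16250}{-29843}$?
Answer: $- \frac{41572428}{1104191} \approx -37.65$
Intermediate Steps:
$z = - \frac{14859}{407}$ ($z = \frac{14859}{-407} = 14859 \left(- \frac{1}{407}\right) = - \frac{14859}{407} \approx -36.509$)
$z + \frac{17803 + 16250}{-29843} = - \frac{14859}{407} + \frac{17803 + 16250}{-29843} = - \frac{14859}{407} + 34053 \left(- \frac{1}{29843}\right) = - \frac{14859}{407} - \frac{34053}{29843} = - \frac{41572428}{1104191}$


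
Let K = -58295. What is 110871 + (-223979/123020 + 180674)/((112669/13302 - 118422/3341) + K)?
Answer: 17675723463925990508559/159430485466437550 ≈ 1.1087e+5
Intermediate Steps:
110871 + (-223979/123020 + 180674)/((112669/13302 - 118422/3341) + K) = 110871 + (-223979/123020 + 180674)/((112669/13302 - 118422/3341) - 58295) = 110871 + 22226291501/(123020*(-1198822315/44441982 - 58295)) = 110871 + 22226291501/(123020*(-2591944163005/44441982)) = 110871 + (22226291501/123020)*(-44441982/2591944163005) = 110871 - 493890223407097491/159430485466437550 = 17675723463925990508559/159430485466437550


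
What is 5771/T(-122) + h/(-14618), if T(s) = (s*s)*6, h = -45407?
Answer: 2069693603/652722936 ≈ 3.1709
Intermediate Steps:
T(s) = 6*s² (T(s) = s²*6 = 6*s²)
5771/T(-122) + h/(-14618) = 5771/((6*(-122)²)) - 45407/(-14618) = 5771/((6*14884)) - 45407*(-1/14618) = 5771/89304 + 45407/14618 = 2069693603/652722936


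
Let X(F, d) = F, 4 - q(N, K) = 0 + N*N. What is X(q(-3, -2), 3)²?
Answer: 25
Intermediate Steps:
q(N, K) = 4 - N² (q(N, K) = 4 - (0 + N*N) = 4 - (0 + N²) = 4 - N²)
X(q(-3, -2), 3)² = (4 - 1*(-3)²)² = (4 - 1*9)² = (4 - 9)² = (-5)² = 25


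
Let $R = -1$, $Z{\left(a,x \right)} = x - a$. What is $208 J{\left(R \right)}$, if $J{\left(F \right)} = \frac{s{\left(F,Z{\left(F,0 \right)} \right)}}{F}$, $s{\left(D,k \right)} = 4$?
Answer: $-832$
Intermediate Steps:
$J{\left(F \right)} = \frac{4}{F}$
$208 J{\left(R \right)} = 208 \frac{4}{-1} = 208 \cdot 4 \left(-1\right) = 208 \left(-4\right) = -832$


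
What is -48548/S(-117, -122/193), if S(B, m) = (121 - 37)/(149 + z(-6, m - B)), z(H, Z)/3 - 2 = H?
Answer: -1662769/21 ≈ -79180.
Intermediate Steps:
z(H, Z) = 6 + 3*H
S(B, m) = 84/137 (S(B, m) = (121 - 37)/(149 + (6 + 3*(-6))) = 84/(149 + (6 - 18)) = 84/(149 - 12) = 84/137)
-48548/S(-117, -122/193) = -48548/84/137 = -48548*137/84 = -1662769/21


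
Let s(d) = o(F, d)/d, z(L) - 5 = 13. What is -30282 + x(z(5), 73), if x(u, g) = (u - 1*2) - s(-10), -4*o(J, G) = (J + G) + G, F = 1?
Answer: -1210621/40 ≈ -30266.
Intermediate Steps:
o(J, G) = -G/2 - J/4 (o(J, G) = -((J + G) + G)/4 = -((G + J) + G)/4 = -(J + 2*G)/4 = -G/2 - J/4)
z(L) = 18 (z(L) = 5 + 13 = 18)
s(d) = (-¼ - d/2)/d (s(d) = (-d/2 - ¼*1)/d = (-d/2 - ¼)/d = (-¼ - d/2)/d)
x(u, g) = -61/40 + u (x(u, g) = (u - 1*2) - (-1 - 2*(-10))/(4*(-10)) = (u - 2) - (-1)*(-1 + 20)/(4*10) = (-2 + u) - (-1)*19/(4*10) = (-2 + u) - 1*(-19/40) = (-2 + u) + 19/40 = -61/40 + u)
-30282 + x(z(5), 73) = -30282 + (-61/40 + 18) = -30282 + 659/40 = -1210621/40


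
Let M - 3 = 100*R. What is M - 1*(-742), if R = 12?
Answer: 1945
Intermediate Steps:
M = 1203 (M = 3 + 100*12 = 3 + 1200 = 1203)
M - 1*(-742) = 1203 - 1*(-742) = 1203 + 742 = 1945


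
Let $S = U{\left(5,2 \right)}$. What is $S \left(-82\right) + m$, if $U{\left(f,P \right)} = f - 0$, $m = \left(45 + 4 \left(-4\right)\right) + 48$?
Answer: $-333$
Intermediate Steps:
$m = 77$ ($m = \left(45 - 16\right) + 48 = 29 + 48 = 77$)
$U{\left(f,P \right)} = f$ ($U{\left(f,P \right)} = f + 0 = f$)
$S = 5$
$S \left(-82\right) + m = 5 \left(-82\right) + 77 = -410 + 77 = -333$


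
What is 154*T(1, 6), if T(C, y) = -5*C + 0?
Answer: -770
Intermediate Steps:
T(C, y) = -5*C
154*T(1, 6) = 154*(-5*1) = 154*(-5) = -770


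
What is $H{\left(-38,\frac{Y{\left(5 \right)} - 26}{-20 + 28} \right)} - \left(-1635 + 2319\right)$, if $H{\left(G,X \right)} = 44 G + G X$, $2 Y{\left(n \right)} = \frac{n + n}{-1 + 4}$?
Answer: $- \frac{26885}{12} \approx -2240.4$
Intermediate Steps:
$Y{\left(n \right)} = \frac{n}{3}$ ($Y{\left(n \right)} = \frac{\left(n + n\right) \frac{1}{-1 + 4}}{2} = \frac{2 n \frac{1}{3}}{2} = \frac{\frac{2}{3} n}{2} = \frac{n}{3}$)
$H{\left(-38,\frac{Y{\left(5 \right)} - 26}{-20 + 28} \right)} - \left(-1635 + 2319\right) = - 38 \left(44 + \frac{\frac{1}{3} \cdot 5 - 26}{-20 + 28}\right) - \left(-1635 + 2319\right) = - 38 \left(44 + \frac{\frac{5}{3} - 26}{8}\right) - 684 = - 38 \left(44 - \frac{73}{24}\right) - 684 = \left(-38\right) \frac{983}{24} - 684 = - \frac{18677}{12} - 684 = - \frac{26885}{12}$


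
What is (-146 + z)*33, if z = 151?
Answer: 165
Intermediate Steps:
(-146 + z)*33 = (-146 + 151)*33 = 5*33 = 165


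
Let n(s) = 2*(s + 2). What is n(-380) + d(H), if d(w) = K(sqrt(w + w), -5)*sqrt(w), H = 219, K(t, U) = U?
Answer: -756 - 5*sqrt(219) ≈ -829.99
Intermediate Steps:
n(s) = 4 + 2*s (n(s) = 2*(2 + s) = 4 + 2*s)
d(w) = -5*sqrt(w)
n(-380) + d(H) = (4 + 2*(-380)) - 5*sqrt(219) = (4 - 760) - 5*sqrt(219) = -756 - 5*sqrt(219)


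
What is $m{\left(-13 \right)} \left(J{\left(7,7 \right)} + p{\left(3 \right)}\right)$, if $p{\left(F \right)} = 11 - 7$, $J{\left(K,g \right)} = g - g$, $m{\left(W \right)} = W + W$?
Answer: $-104$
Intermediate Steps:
$m{\left(W \right)} = 2 W$
$J{\left(K,g \right)} = 0$
$p{\left(F \right)} = 4$ ($p{\left(F \right)} = 11 - 7 = 4$)
$m{\left(-13 \right)} \left(J{\left(7,7 \right)} + p{\left(3 \right)}\right) = 2 \left(-13\right) \left(0 + 4\right) = \left(-26\right) 4 = -104$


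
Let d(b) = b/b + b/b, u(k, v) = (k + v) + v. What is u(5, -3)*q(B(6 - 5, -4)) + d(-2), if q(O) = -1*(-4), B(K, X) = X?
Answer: -2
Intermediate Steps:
u(k, v) = k + 2*v
q(O) = 4
d(b) = 2 (d(b) = 1 + 1 = 2)
u(5, -3)*q(B(6 - 5, -4)) + d(-2) = (5 + 2*(-3))*4 + 2 = (5 - 6)*4 + 2 = -1*4 + 2 = -4 + 2 = -2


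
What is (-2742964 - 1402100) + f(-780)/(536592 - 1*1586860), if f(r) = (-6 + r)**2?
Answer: -1088357173737/262567 ≈ -4.1451e+6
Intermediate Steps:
(-2742964 - 1402100) + f(-780)/(536592 - 1*1586860) = (-2742964 - 1402100) + (-6 - 780)**2/(536592 - 1*1586860) = -4145064 + (-786)**2/(536592 - 1586860) = -4145064 + 617796/(-1050268) = -4145064 + 617796*(-1/1050268) = -4145064 - 154449/262567 = -1088357173737/262567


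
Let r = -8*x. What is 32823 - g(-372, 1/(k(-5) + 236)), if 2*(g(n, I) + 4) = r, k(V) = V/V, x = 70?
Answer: 33107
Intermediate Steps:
k(V) = 1
r = -560 (r = -8*70 = -560)
g(n, I) = -284 (g(n, I) = -4 + (½)*(-560) = -4 - 280 = -284)
32823 - g(-372, 1/(k(-5) + 236)) = 32823 - 1*(-284) = 32823 + 284 = 33107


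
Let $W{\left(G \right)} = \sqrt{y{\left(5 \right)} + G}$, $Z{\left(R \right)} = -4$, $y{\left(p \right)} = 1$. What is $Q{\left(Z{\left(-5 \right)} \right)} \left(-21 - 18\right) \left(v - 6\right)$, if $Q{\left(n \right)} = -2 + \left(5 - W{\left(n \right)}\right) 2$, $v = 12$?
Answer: $-1872 + 468 i \sqrt{3} \approx -1872.0 + 810.6 i$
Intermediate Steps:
$W{\left(G \right)} = \sqrt{1 + G}$
$Q{\left(n \right)} = 8 - 2 \sqrt{1 + n}$ ($Q{\left(n \right)} = -2 + \left(5 - \sqrt{1 + n}\right) 2 = -2 - \left(-10 + 2 \sqrt{1 + n}\right) = 8 - 2 \sqrt{1 + n}$)
$Q{\left(Z{\left(-5 \right)} \right)} \left(-21 - 18\right) \left(v - 6\right) = \left(8 - 2 \sqrt{1 - 4}\right) \left(-21 - 18\right) \left(12 - 6\right) = \left(8 - 2 \sqrt{-3}\right) \left(-21 - 18\right) \left(12 - 6\right) = \left(8 - 2 i \sqrt{3}\right) \left(-39\right) 6 = \left(-312 + 78 i \sqrt{3}\right) 6 = -1872 + 468 i \sqrt{3}$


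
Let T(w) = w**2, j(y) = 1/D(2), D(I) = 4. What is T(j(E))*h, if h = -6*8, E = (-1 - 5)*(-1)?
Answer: -3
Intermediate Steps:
E = 6 (E = -6*(-1) = 6)
j(y) = 1/4
h = -48
T(j(E))*h = (1/4)**2*(-48) = (1/16)*(-48) = -3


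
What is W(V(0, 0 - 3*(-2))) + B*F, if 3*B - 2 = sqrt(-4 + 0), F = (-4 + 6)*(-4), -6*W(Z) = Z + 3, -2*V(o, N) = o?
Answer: -35/6 - 16*I/3 ≈ -5.8333 - 5.3333*I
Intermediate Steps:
V(o, N) = -o/2
W(Z) = -1/2 - Z/6 (W(Z) = -(Z + 3)/6 = -(3 + Z)/6 = -1/2 - Z/6)
F = -8 (F = 2*(-4) = -8)
B = 2/3 + 2*I/3 (B = 2/3 + sqrt(-4 + 0)/3 = 2/3 + sqrt(-4)/3 = 2/3 + (2*I)/3 = 2/3 + 2*I/3 ≈ 0.66667 + 0.66667*I)
W(V(0, 0 - 3*(-2))) + B*F = (-1/2 - (-1)*0/12) + (2/3 + 2*I/3)*(-8) = (-1/2 - 1/6*0) + (-16/3 - 16*I/3) = (-1/2 + 0) + (-16/3 - 16*I/3) = -1/2 + (-16/3 - 16*I/3) = -35/6 - 16*I/3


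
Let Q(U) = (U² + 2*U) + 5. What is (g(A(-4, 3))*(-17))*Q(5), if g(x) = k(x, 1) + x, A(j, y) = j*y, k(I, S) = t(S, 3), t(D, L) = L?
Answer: 6120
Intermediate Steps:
k(I, S) = 3
Q(U) = 5 + U² + 2*U
g(x) = 3 + x
(g(A(-4, 3))*(-17))*Q(5) = ((3 - 4*3)*(-17))*(5 + 5² + 2*5) = ((3 - 12)*(-17))*(5 + 25 + 10) = -9*(-17)*40 = 153*40 = 6120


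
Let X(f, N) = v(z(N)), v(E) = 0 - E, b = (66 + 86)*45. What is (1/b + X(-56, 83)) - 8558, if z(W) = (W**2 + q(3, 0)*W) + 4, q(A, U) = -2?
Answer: -104549399/6840 ≈ -15285.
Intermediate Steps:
b = 6840 (b = 152*45 = 6840)
z(W) = 4 + W**2 - 2*W (z(W) = (W**2 - 2*W) + 4 = 4 + W**2 - 2*W)
v(E) = -E
X(f, N) = -4 - N**2 + 2*N (X(f, N) = -(4 + N**2 - 2*N) = -4 - N**2 + 2*N)
(1/b + X(-56, 83)) - 8558 = (1/6840 + (-4 - 1*83**2 + 2*83)) - 8558 = (1/6840 + (-4 - 1*6889 + 166)) - 8558 = (1/6840 + (-4 - 6889 + 166)) - 8558 = (1/6840 - 6727) - 8558 = -46012679/6840 - 8558 = -104549399/6840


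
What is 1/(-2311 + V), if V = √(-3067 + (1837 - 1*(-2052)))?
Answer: -2311/5339899 - √822/5339899 ≈ -0.00043815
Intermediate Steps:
V = √822 (V = √(-3067 + (1837 + 2052)) = √(-3067 + 3889) = √822 ≈ 28.671)
1/(-2311 + V) = 1/(-2311 + √822)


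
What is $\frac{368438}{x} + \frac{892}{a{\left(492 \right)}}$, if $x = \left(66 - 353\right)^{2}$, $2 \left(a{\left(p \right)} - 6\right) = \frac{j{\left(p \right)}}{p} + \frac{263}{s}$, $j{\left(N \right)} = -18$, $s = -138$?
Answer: $\frac{60884891114}{334806451} \approx 181.85$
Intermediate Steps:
$a{\left(p \right)} = \frac{1393}{276} - \frac{9}{p}$ ($a{\left(p \right)} = 6 + \frac{- \frac{18}{p} + \frac{263}{-138}}{2} = 6 + \frac{- \frac{18}{p} + 263 \left(- \frac{1}{138}\right)}{2} = 6 + \frac{- \frac{18}{p} - \frac{263}{138}}{2} = 6 + \frac{- \frac{263}{138} - \frac{18}{p}}{2} = 6 - \left(\frac{263}{276} + \frac{9}{p}\right) = \frac{1393}{276} - \frac{9}{p}$)
$x = 82369$ ($x = \left(-287\right)^{2} = 82369$)
$\frac{368438}{x} + \frac{892}{a{\left(492 \right)}} = \frac{368438}{82369} + \frac{892}{\frac{1393}{276} - \frac{9}{492}} = 368438 \cdot \frac{1}{82369} + \frac{892}{\frac{1393}{276} - \frac{3}{164}} = \frac{52634}{11767} + \frac{892}{\frac{1393}{276} - \frac{3}{164}} = \frac{52634}{11767} + \frac{892}{\frac{28453}{5658}} = \frac{52634}{11767} + 892 \cdot \frac{5658}{28453} = \frac{52634}{11767} + \frac{5046936}{28453} = \frac{60884891114}{334806451}$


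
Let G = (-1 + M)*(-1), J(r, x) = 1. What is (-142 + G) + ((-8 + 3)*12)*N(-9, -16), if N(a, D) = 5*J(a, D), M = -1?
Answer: -440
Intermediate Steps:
G = 2 (G = (-1 - 1)*(-1) = -2*(-1) = 2)
N(a, D) = 5 (N(a, D) = 5*1 = 5)
(-142 + G) + ((-8 + 3)*12)*N(-9, -16) = (-142 + 2) + ((-8 + 3)*12)*5 = -140 - 5*12*5 = -140 - 60*5 = -140 - 300 = -440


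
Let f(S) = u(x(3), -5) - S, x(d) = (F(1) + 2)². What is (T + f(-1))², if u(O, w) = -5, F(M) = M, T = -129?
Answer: 17689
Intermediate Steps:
x(d) = 9 (x(d) = (1 + 2)² = 3² = 9)
f(S) = -5 - S
(T + f(-1))² = (-129 + (-5 - 1*(-1)))² = (-129 + (-5 + 1))² = (-129 - 4)² = (-133)² = 17689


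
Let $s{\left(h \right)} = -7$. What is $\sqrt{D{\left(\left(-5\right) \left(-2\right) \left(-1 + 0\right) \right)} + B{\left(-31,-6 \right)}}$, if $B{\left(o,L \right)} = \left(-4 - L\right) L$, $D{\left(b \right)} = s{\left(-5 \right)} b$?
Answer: $\sqrt{58} \approx 7.6158$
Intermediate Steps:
$D{\left(b \right)} = - 7 b$
$B{\left(o,L \right)} = L \left(-4 - L\right)$
$\sqrt{D{\left(\left(-5\right) \left(-2\right) \left(-1 + 0\right) \right)} + B{\left(-31,-6 \right)}} = \sqrt{- 7 \left(-5\right) \left(-2\right) \left(-1 + 0\right) - - 6 \left(4 - 6\right)} = \sqrt{- 7 \cdot 10 \left(-1\right) - \left(-6\right) \left(-2\right)} = \sqrt{\left(-7\right) \left(-10\right) - 12} = \sqrt{70 - 12} = \sqrt{58}$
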